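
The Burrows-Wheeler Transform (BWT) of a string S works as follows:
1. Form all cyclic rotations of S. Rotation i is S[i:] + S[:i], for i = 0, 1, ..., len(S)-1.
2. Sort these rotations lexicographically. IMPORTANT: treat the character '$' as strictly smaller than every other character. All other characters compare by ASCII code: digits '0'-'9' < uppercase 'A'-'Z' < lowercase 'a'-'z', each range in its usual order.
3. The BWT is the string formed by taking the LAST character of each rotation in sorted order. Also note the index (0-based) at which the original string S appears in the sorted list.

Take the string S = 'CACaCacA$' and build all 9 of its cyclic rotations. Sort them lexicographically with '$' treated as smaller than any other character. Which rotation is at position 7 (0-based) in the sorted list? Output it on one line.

Answer: acA$CACaC

Derivation:
All 9 rotations (rotation i = S[i:]+S[:i]):
  rot[0] = CACaCacA$
  rot[1] = ACaCacA$C
  rot[2] = CaCacA$CA
  rot[3] = aCacA$CAC
  rot[4] = CacA$CACa
  rot[5] = acA$CACaC
  rot[6] = cA$CACaCa
  rot[7] = A$CACaCac
  rot[8] = $CACaCacA
Sorted (with $ < everything):
  sorted[0] = $CACaCacA
  sorted[1] = A$CACaCac
  sorted[2] = ACaCacA$C
  sorted[3] = CACaCacA$
  sorted[4] = CaCacA$CA
  sorted[5] = CacA$CACa
  sorted[6] = aCacA$CAC
  sorted[7] = acA$CACaC
  sorted[8] = cA$CACaCa
sorted[7] = acA$CACaC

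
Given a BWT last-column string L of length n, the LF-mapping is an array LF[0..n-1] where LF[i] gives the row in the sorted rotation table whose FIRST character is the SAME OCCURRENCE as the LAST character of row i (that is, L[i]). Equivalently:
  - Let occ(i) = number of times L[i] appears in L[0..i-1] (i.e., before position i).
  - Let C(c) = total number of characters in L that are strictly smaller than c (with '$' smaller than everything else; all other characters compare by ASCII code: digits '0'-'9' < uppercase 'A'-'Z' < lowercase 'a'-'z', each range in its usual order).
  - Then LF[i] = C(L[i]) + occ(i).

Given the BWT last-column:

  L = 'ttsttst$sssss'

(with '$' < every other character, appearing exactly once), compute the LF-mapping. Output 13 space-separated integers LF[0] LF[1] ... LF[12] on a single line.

Char counts: '$':1, 's':7, 't':5
C (first-col start): C('$')=0, C('s')=1, C('t')=8
L[0]='t': occ=0, LF[0]=C('t')+0=8+0=8
L[1]='t': occ=1, LF[1]=C('t')+1=8+1=9
L[2]='s': occ=0, LF[2]=C('s')+0=1+0=1
L[3]='t': occ=2, LF[3]=C('t')+2=8+2=10
L[4]='t': occ=3, LF[4]=C('t')+3=8+3=11
L[5]='s': occ=1, LF[5]=C('s')+1=1+1=2
L[6]='t': occ=4, LF[6]=C('t')+4=8+4=12
L[7]='$': occ=0, LF[7]=C('$')+0=0+0=0
L[8]='s': occ=2, LF[8]=C('s')+2=1+2=3
L[9]='s': occ=3, LF[9]=C('s')+3=1+3=4
L[10]='s': occ=4, LF[10]=C('s')+4=1+4=5
L[11]='s': occ=5, LF[11]=C('s')+5=1+5=6
L[12]='s': occ=6, LF[12]=C('s')+6=1+6=7

Answer: 8 9 1 10 11 2 12 0 3 4 5 6 7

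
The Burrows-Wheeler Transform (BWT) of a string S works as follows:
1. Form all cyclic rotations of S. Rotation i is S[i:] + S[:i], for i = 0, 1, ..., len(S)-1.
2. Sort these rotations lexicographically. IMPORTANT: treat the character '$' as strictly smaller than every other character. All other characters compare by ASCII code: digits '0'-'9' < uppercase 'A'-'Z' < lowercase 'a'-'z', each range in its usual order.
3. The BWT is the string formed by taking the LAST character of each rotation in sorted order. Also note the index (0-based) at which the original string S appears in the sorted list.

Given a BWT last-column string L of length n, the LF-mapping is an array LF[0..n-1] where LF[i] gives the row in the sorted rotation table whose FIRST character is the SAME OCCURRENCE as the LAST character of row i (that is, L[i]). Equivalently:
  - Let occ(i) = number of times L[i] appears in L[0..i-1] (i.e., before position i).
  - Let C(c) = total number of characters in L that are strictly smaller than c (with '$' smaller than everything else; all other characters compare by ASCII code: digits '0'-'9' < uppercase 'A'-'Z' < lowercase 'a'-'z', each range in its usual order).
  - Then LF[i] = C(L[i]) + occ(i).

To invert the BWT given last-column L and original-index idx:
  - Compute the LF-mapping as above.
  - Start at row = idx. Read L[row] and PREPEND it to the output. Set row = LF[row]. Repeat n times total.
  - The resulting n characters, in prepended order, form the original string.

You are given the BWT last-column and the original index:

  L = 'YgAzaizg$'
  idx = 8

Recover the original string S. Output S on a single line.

Answer: zigzagAY$

Derivation:
LF mapping: 2 4 1 7 3 6 8 5 0
Walk LF starting at row 8, prepending L[row]:
  step 1: row=8, L[8]='$', prepend. Next row=LF[8]=0
  step 2: row=0, L[0]='Y', prepend. Next row=LF[0]=2
  step 3: row=2, L[2]='A', prepend. Next row=LF[2]=1
  step 4: row=1, L[1]='g', prepend. Next row=LF[1]=4
  step 5: row=4, L[4]='a', prepend. Next row=LF[4]=3
  step 6: row=3, L[3]='z', prepend. Next row=LF[3]=7
  step 7: row=7, L[7]='g', prepend. Next row=LF[7]=5
  step 8: row=5, L[5]='i', prepend. Next row=LF[5]=6
  step 9: row=6, L[6]='z', prepend. Next row=LF[6]=8
Reversed output: zigzagAY$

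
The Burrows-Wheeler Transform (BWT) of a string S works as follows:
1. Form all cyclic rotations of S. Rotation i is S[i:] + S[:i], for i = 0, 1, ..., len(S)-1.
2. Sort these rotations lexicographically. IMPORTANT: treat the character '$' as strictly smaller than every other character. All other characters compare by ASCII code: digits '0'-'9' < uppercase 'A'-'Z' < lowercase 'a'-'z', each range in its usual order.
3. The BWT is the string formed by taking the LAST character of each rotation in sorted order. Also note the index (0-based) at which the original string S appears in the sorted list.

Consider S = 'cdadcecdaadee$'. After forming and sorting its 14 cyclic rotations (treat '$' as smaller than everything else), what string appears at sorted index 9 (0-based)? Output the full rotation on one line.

All 14 rotations (rotation i = S[i:]+S[:i]):
  rot[0] = cdadcecdaadee$
  rot[1] = dadcecdaadee$c
  rot[2] = adcecdaadee$cd
  rot[3] = dcecdaadee$cda
  rot[4] = cecdaadee$cdad
  rot[5] = ecdaadee$cdadc
  rot[6] = cdaadee$cdadce
  rot[7] = daadee$cdadcec
  rot[8] = aadee$cdadcecd
  rot[9] = adee$cdadcecda
  rot[10] = dee$cdadcecdaa
  rot[11] = ee$cdadcecdaad
  rot[12] = e$cdadcecdaade
  rot[13] = $cdadcecdaadee
Sorted (with $ < everything):
  sorted[0] = $cdadcecdaadee
  sorted[1] = aadee$cdadcecd
  sorted[2] = adcecdaadee$cd
  sorted[3] = adee$cdadcecda
  sorted[4] = cdaadee$cdadce
  sorted[5] = cdadcecdaadee$
  sorted[6] = cecdaadee$cdad
  sorted[7] = daadee$cdadcec
  sorted[8] = dadcecdaadee$c
  sorted[9] = dcecdaadee$cda
  sorted[10] = dee$cdadcecdaa
  sorted[11] = e$cdadcecdaade
  sorted[12] = ecdaadee$cdadc
  sorted[13] = ee$cdadcecdaad
sorted[9] = dcecdaadee$cda

Answer: dcecdaadee$cda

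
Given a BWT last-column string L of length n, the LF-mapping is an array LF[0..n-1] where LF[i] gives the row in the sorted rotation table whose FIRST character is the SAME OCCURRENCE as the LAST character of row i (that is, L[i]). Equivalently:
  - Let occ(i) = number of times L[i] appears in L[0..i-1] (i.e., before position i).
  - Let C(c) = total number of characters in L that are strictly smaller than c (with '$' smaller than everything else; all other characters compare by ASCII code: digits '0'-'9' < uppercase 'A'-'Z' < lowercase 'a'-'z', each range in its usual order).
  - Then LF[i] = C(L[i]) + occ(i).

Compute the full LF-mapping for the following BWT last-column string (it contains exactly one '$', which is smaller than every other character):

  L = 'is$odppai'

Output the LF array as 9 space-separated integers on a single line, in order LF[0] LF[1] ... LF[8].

Answer: 3 8 0 5 2 6 7 1 4

Derivation:
Char counts: '$':1, 'a':1, 'd':1, 'i':2, 'o':1, 'p':2, 's':1
C (first-col start): C('$')=0, C('a')=1, C('d')=2, C('i')=3, C('o')=5, C('p')=6, C('s')=8
L[0]='i': occ=0, LF[0]=C('i')+0=3+0=3
L[1]='s': occ=0, LF[1]=C('s')+0=8+0=8
L[2]='$': occ=0, LF[2]=C('$')+0=0+0=0
L[3]='o': occ=0, LF[3]=C('o')+0=5+0=5
L[4]='d': occ=0, LF[4]=C('d')+0=2+0=2
L[5]='p': occ=0, LF[5]=C('p')+0=6+0=6
L[6]='p': occ=1, LF[6]=C('p')+1=6+1=7
L[7]='a': occ=0, LF[7]=C('a')+0=1+0=1
L[8]='i': occ=1, LF[8]=C('i')+1=3+1=4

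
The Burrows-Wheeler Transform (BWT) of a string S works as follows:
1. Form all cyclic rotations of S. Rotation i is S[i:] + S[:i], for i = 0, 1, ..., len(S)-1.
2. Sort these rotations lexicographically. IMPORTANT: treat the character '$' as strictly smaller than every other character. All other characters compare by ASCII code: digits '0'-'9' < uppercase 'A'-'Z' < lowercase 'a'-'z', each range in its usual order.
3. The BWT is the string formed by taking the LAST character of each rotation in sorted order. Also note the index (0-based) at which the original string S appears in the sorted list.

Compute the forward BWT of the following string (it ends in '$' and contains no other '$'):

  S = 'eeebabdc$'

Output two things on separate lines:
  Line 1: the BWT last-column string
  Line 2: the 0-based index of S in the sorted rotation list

Answer: cbeadbee$
8

Derivation:
All 9 rotations (rotation i = S[i:]+S[:i]):
  rot[0] = eeebabdc$
  rot[1] = eebabdc$e
  rot[2] = ebabdc$ee
  rot[3] = babdc$eee
  rot[4] = abdc$eeeb
  rot[5] = bdc$eeeba
  rot[6] = dc$eeebab
  rot[7] = c$eeebabd
  rot[8] = $eeebabdc
Sorted (with $ < everything):
  sorted[0] = $eeebabdc  (last char: 'c')
  sorted[1] = abdc$eeeb  (last char: 'b')
  sorted[2] = babdc$eee  (last char: 'e')
  sorted[3] = bdc$eeeba  (last char: 'a')
  sorted[4] = c$eeebabd  (last char: 'd')
  sorted[5] = dc$eeebab  (last char: 'b')
  sorted[6] = ebabdc$ee  (last char: 'e')
  sorted[7] = eebabdc$e  (last char: 'e')
  sorted[8] = eeebabdc$  (last char: '$')
Last column: cbeadbee$
Original string S is at sorted index 8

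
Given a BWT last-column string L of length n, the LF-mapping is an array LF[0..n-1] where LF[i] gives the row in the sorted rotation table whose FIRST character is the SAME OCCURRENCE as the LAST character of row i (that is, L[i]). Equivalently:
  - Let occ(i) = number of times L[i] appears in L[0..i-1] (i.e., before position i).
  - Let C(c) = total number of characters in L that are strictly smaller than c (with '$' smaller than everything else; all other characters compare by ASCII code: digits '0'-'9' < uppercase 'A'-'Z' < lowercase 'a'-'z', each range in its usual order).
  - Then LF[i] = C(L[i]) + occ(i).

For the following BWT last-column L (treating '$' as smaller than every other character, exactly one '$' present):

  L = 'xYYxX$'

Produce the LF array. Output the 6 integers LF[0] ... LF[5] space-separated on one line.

Answer: 4 2 3 5 1 0

Derivation:
Char counts: '$':1, 'X':1, 'Y':2, 'x':2
C (first-col start): C('$')=0, C('X')=1, C('Y')=2, C('x')=4
L[0]='x': occ=0, LF[0]=C('x')+0=4+0=4
L[1]='Y': occ=0, LF[1]=C('Y')+0=2+0=2
L[2]='Y': occ=1, LF[2]=C('Y')+1=2+1=3
L[3]='x': occ=1, LF[3]=C('x')+1=4+1=5
L[4]='X': occ=0, LF[4]=C('X')+0=1+0=1
L[5]='$': occ=0, LF[5]=C('$')+0=0+0=0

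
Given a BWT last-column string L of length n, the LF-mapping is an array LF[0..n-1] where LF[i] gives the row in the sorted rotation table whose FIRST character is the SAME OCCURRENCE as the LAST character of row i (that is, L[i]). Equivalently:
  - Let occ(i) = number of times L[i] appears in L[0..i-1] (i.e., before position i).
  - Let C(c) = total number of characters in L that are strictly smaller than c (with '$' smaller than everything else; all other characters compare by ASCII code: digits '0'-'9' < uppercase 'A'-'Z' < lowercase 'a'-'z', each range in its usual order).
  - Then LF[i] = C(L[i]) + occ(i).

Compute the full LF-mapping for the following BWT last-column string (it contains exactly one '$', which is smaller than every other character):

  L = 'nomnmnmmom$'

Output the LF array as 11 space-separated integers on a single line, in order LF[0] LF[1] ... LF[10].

Answer: 6 9 1 7 2 8 3 4 10 5 0

Derivation:
Char counts: '$':1, 'm':5, 'n':3, 'o':2
C (first-col start): C('$')=0, C('m')=1, C('n')=6, C('o')=9
L[0]='n': occ=0, LF[0]=C('n')+0=6+0=6
L[1]='o': occ=0, LF[1]=C('o')+0=9+0=9
L[2]='m': occ=0, LF[2]=C('m')+0=1+0=1
L[3]='n': occ=1, LF[3]=C('n')+1=6+1=7
L[4]='m': occ=1, LF[4]=C('m')+1=1+1=2
L[5]='n': occ=2, LF[5]=C('n')+2=6+2=8
L[6]='m': occ=2, LF[6]=C('m')+2=1+2=3
L[7]='m': occ=3, LF[7]=C('m')+3=1+3=4
L[8]='o': occ=1, LF[8]=C('o')+1=9+1=10
L[9]='m': occ=4, LF[9]=C('m')+4=1+4=5
L[10]='$': occ=0, LF[10]=C('$')+0=0+0=0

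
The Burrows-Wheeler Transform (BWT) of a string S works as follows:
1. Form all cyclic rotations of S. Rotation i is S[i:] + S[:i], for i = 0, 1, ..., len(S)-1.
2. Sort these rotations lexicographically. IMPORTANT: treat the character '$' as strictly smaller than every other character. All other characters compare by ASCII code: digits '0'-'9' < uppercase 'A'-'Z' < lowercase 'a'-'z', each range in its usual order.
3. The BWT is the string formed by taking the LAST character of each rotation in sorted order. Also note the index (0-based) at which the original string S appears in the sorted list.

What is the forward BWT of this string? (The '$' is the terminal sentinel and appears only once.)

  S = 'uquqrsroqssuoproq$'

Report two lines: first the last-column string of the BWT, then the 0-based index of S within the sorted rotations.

Answer: qurroououpsqrqssq$
17

Derivation:
All 18 rotations (rotation i = S[i:]+S[:i]):
  rot[0] = uquqrsroqssuoproq$
  rot[1] = quqrsroqssuoproq$u
  rot[2] = uqrsroqssuoproq$uq
  rot[3] = qrsroqssuoproq$uqu
  rot[4] = rsroqssuoproq$uquq
  rot[5] = sroqssuoproq$uquqr
  rot[6] = roqssuoproq$uquqrs
  rot[7] = oqssuoproq$uquqrsr
  rot[8] = qssuoproq$uquqrsro
  rot[9] = ssuoproq$uquqrsroq
  rot[10] = suoproq$uquqrsroqs
  rot[11] = uoproq$uquqrsroqss
  rot[12] = oproq$uquqrsroqssu
  rot[13] = proq$uquqrsroqssuo
  rot[14] = roq$uquqrsroqssuop
  rot[15] = oq$uquqrsroqssuopr
  rot[16] = q$uquqrsroqssuopro
  rot[17] = $uquqrsroqssuoproq
Sorted (with $ < everything):
  sorted[0] = $uquqrsroqssuoproq  (last char: 'q')
  sorted[1] = oproq$uquqrsroqssu  (last char: 'u')
  sorted[2] = oq$uquqrsroqssuopr  (last char: 'r')
  sorted[3] = oqssuoproq$uquqrsr  (last char: 'r')
  sorted[4] = proq$uquqrsroqssuo  (last char: 'o')
  sorted[5] = q$uquqrsroqssuopro  (last char: 'o')
  sorted[6] = qrsroqssuoproq$uqu  (last char: 'u')
  sorted[7] = qssuoproq$uquqrsro  (last char: 'o')
  sorted[8] = quqrsroqssuoproq$u  (last char: 'u')
  sorted[9] = roq$uquqrsroqssuop  (last char: 'p')
  sorted[10] = roqssuoproq$uquqrs  (last char: 's')
  sorted[11] = rsroqssuoproq$uquq  (last char: 'q')
  sorted[12] = sroqssuoproq$uquqr  (last char: 'r')
  sorted[13] = ssuoproq$uquqrsroq  (last char: 'q')
  sorted[14] = suoproq$uquqrsroqs  (last char: 's')
  sorted[15] = uoproq$uquqrsroqss  (last char: 's')
  sorted[16] = uqrsroqssuoproq$uq  (last char: 'q')
  sorted[17] = uquqrsroqssuoproq$  (last char: '$')
Last column: qurroououpsqrqssq$
Original string S is at sorted index 17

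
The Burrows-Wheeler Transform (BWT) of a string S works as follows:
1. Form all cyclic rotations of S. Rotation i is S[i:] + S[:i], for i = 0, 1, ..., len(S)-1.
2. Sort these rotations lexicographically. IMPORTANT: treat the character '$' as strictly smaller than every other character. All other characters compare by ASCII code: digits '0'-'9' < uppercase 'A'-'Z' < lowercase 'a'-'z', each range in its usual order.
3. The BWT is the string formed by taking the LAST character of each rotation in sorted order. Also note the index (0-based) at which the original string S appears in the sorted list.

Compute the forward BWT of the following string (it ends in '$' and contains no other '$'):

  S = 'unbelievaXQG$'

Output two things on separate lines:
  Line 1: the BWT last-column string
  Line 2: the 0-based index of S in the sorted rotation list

All 13 rotations (rotation i = S[i:]+S[:i]):
  rot[0] = unbelievaXQG$
  rot[1] = nbelievaXQG$u
  rot[2] = believaXQG$un
  rot[3] = elievaXQG$unb
  rot[4] = lievaXQG$unbe
  rot[5] = ievaXQG$unbel
  rot[6] = evaXQG$unbeli
  rot[7] = vaXQG$unbelie
  rot[8] = aXQG$unbeliev
  rot[9] = XQG$unbelieva
  rot[10] = QG$unbelievaX
  rot[11] = G$unbelievaXQ
  rot[12] = $unbelievaXQG
Sorted (with $ < everything):
  sorted[0] = $unbelievaXQG  (last char: 'G')
  sorted[1] = G$unbelievaXQ  (last char: 'Q')
  sorted[2] = QG$unbelievaX  (last char: 'X')
  sorted[3] = XQG$unbelieva  (last char: 'a')
  sorted[4] = aXQG$unbeliev  (last char: 'v')
  sorted[5] = believaXQG$un  (last char: 'n')
  sorted[6] = elievaXQG$unb  (last char: 'b')
  sorted[7] = evaXQG$unbeli  (last char: 'i')
  sorted[8] = ievaXQG$unbel  (last char: 'l')
  sorted[9] = lievaXQG$unbe  (last char: 'e')
  sorted[10] = nbelievaXQG$u  (last char: 'u')
  sorted[11] = unbelievaXQG$  (last char: '$')
  sorted[12] = vaXQG$unbelie  (last char: 'e')
Last column: GQXavnbileu$e
Original string S is at sorted index 11

Answer: GQXavnbileu$e
11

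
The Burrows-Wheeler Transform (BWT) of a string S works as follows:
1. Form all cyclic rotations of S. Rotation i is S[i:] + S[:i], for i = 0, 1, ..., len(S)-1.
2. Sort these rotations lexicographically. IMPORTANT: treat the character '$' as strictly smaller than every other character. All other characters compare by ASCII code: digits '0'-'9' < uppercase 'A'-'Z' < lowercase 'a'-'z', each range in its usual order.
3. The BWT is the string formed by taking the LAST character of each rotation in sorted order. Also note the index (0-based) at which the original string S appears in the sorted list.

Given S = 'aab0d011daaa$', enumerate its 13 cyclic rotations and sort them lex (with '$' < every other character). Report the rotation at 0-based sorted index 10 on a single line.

All 13 rotations (rotation i = S[i:]+S[:i]):
  rot[0] = aab0d011daaa$
  rot[1] = ab0d011daaa$a
  rot[2] = b0d011daaa$aa
  rot[3] = 0d011daaa$aab
  rot[4] = d011daaa$aab0
  rot[5] = 011daaa$aab0d
  rot[6] = 11daaa$aab0d0
  rot[7] = 1daaa$aab0d01
  rot[8] = daaa$aab0d011
  rot[9] = aaa$aab0d011d
  rot[10] = aa$aab0d011da
  rot[11] = a$aab0d011daa
  rot[12] = $aab0d011daaa
Sorted (with $ < everything):
  sorted[0] = $aab0d011daaa
  sorted[1] = 011daaa$aab0d
  sorted[2] = 0d011daaa$aab
  sorted[3] = 11daaa$aab0d0
  sorted[4] = 1daaa$aab0d01
  sorted[5] = a$aab0d011daa
  sorted[6] = aa$aab0d011da
  sorted[7] = aaa$aab0d011d
  sorted[8] = aab0d011daaa$
  sorted[9] = ab0d011daaa$a
  sorted[10] = b0d011daaa$aa
  sorted[11] = d011daaa$aab0
  sorted[12] = daaa$aab0d011
sorted[10] = b0d011daaa$aa

Answer: b0d011daaa$aa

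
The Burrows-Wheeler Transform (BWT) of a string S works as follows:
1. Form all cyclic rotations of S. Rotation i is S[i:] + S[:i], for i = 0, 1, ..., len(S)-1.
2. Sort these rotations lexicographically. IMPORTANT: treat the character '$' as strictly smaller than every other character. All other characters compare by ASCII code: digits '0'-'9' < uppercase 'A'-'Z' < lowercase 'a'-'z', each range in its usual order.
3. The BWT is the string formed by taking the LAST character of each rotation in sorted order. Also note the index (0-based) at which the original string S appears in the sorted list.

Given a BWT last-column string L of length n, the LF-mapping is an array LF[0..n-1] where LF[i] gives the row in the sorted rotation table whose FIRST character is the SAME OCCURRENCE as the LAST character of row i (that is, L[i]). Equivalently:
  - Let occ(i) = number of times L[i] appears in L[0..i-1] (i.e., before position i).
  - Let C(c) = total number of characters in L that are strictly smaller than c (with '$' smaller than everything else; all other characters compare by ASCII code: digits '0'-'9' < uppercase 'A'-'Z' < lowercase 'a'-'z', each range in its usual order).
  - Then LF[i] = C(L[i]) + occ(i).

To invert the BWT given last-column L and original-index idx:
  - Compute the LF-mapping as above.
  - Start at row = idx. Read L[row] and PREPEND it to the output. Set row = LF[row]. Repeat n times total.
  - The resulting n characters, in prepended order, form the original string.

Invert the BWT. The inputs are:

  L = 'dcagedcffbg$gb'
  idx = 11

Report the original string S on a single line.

Answer: gbggfecabfdcd$

Derivation:
LF mapping: 6 4 1 11 8 7 5 9 10 2 12 0 13 3
Walk LF starting at row 11, prepending L[row]:
  step 1: row=11, L[11]='$', prepend. Next row=LF[11]=0
  step 2: row=0, L[0]='d', prepend. Next row=LF[0]=6
  step 3: row=6, L[6]='c', prepend. Next row=LF[6]=5
  step 4: row=5, L[5]='d', prepend. Next row=LF[5]=7
  step 5: row=7, L[7]='f', prepend. Next row=LF[7]=9
  step 6: row=9, L[9]='b', prepend. Next row=LF[9]=2
  step 7: row=2, L[2]='a', prepend. Next row=LF[2]=1
  step 8: row=1, L[1]='c', prepend. Next row=LF[1]=4
  step 9: row=4, L[4]='e', prepend. Next row=LF[4]=8
  step 10: row=8, L[8]='f', prepend. Next row=LF[8]=10
  step 11: row=10, L[10]='g', prepend. Next row=LF[10]=12
  step 12: row=12, L[12]='g', prepend. Next row=LF[12]=13
  step 13: row=13, L[13]='b', prepend. Next row=LF[13]=3
  step 14: row=3, L[3]='g', prepend. Next row=LF[3]=11
Reversed output: gbggfecabfdcd$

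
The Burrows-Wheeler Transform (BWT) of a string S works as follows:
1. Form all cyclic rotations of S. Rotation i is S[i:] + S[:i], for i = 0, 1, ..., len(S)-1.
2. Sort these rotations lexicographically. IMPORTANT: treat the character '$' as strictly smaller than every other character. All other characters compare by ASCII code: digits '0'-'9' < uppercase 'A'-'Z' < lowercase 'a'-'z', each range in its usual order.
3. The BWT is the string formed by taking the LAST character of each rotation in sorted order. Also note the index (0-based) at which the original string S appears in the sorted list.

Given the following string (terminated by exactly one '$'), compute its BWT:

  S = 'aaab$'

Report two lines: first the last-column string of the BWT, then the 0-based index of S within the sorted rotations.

Answer: b$aaa
1

Derivation:
All 5 rotations (rotation i = S[i:]+S[:i]):
  rot[0] = aaab$
  rot[1] = aab$a
  rot[2] = ab$aa
  rot[3] = b$aaa
  rot[4] = $aaab
Sorted (with $ < everything):
  sorted[0] = $aaab  (last char: 'b')
  sorted[1] = aaab$  (last char: '$')
  sorted[2] = aab$a  (last char: 'a')
  sorted[3] = ab$aa  (last char: 'a')
  sorted[4] = b$aaa  (last char: 'a')
Last column: b$aaa
Original string S is at sorted index 1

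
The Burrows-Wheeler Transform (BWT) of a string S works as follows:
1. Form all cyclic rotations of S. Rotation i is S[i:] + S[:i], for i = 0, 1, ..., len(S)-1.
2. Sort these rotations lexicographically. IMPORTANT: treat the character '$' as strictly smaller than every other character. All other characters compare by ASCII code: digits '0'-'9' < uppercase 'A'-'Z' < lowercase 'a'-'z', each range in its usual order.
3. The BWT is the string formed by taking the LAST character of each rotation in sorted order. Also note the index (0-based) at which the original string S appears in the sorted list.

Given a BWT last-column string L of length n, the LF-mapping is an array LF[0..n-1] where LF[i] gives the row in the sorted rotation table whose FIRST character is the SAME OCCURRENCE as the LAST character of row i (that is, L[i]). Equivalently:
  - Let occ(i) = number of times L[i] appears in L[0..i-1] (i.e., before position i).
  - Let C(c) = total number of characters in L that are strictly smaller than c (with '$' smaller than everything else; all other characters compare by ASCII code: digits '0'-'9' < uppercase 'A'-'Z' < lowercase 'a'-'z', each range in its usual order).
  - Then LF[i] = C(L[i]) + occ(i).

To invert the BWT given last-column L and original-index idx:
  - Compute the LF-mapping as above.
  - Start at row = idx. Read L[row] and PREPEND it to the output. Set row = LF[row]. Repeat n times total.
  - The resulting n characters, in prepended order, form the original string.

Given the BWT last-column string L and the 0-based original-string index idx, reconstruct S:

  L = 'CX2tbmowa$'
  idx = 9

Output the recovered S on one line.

LF mapping: 2 3 1 8 5 6 7 9 4 0
Walk LF starting at row 9, prepending L[row]:
  step 1: row=9, L[9]='$', prepend. Next row=LF[9]=0
  step 2: row=0, L[0]='C', prepend. Next row=LF[0]=2
  step 3: row=2, L[2]='2', prepend. Next row=LF[2]=1
  step 4: row=1, L[1]='X', prepend. Next row=LF[1]=3
  step 5: row=3, L[3]='t', prepend. Next row=LF[3]=8
  step 6: row=8, L[8]='a', prepend. Next row=LF[8]=4
  step 7: row=4, L[4]='b', prepend. Next row=LF[4]=5
  step 8: row=5, L[5]='m', prepend. Next row=LF[5]=6
  step 9: row=6, L[6]='o', prepend. Next row=LF[6]=7
  step 10: row=7, L[7]='w', prepend. Next row=LF[7]=9
Reversed output: wombatX2C$

Answer: wombatX2C$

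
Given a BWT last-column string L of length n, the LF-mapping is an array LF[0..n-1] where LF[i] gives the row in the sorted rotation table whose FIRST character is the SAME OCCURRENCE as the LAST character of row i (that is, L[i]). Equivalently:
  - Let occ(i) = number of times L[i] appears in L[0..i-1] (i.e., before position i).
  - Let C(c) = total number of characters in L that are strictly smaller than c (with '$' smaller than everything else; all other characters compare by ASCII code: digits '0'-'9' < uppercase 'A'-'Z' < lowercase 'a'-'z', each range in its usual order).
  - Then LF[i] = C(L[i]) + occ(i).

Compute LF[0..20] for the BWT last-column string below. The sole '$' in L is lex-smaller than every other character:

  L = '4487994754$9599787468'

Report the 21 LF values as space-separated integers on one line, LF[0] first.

Answer: 1 2 13 9 16 17 3 10 6 4 0 18 7 19 20 11 14 12 5 8 15

Derivation:
Char counts: '$':1, '4':5, '5':2, '6':1, '7':4, '8':3, '9':5
C (first-col start): C('$')=0, C('4')=1, C('5')=6, C('6')=8, C('7')=9, C('8')=13, C('9')=16
L[0]='4': occ=0, LF[0]=C('4')+0=1+0=1
L[1]='4': occ=1, LF[1]=C('4')+1=1+1=2
L[2]='8': occ=0, LF[2]=C('8')+0=13+0=13
L[3]='7': occ=0, LF[3]=C('7')+0=9+0=9
L[4]='9': occ=0, LF[4]=C('9')+0=16+0=16
L[5]='9': occ=1, LF[5]=C('9')+1=16+1=17
L[6]='4': occ=2, LF[6]=C('4')+2=1+2=3
L[7]='7': occ=1, LF[7]=C('7')+1=9+1=10
L[8]='5': occ=0, LF[8]=C('5')+0=6+0=6
L[9]='4': occ=3, LF[9]=C('4')+3=1+3=4
L[10]='$': occ=0, LF[10]=C('$')+0=0+0=0
L[11]='9': occ=2, LF[11]=C('9')+2=16+2=18
L[12]='5': occ=1, LF[12]=C('5')+1=6+1=7
L[13]='9': occ=3, LF[13]=C('9')+3=16+3=19
L[14]='9': occ=4, LF[14]=C('9')+4=16+4=20
L[15]='7': occ=2, LF[15]=C('7')+2=9+2=11
L[16]='8': occ=1, LF[16]=C('8')+1=13+1=14
L[17]='7': occ=3, LF[17]=C('7')+3=9+3=12
L[18]='4': occ=4, LF[18]=C('4')+4=1+4=5
L[19]='6': occ=0, LF[19]=C('6')+0=8+0=8
L[20]='8': occ=2, LF[20]=C('8')+2=13+2=15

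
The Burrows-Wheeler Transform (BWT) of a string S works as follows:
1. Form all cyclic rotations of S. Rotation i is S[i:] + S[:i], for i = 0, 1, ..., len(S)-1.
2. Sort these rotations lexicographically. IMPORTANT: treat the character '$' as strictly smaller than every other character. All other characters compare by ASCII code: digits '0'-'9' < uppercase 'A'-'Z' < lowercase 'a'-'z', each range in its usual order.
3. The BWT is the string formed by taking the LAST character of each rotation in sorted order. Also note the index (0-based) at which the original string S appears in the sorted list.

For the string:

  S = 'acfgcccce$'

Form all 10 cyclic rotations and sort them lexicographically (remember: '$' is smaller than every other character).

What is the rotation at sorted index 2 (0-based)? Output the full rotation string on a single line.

All 10 rotations (rotation i = S[i:]+S[:i]):
  rot[0] = acfgcccce$
  rot[1] = cfgcccce$a
  rot[2] = fgcccce$ac
  rot[3] = gcccce$acf
  rot[4] = cccce$acfg
  rot[5] = ccce$acfgc
  rot[6] = cce$acfgcc
  rot[7] = ce$acfgccc
  rot[8] = e$acfgcccc
  rot[9] = $acfgcccce
Sorted (with $ < everything):
  sorted[0] = $acfgcccce
  sorted[1] = acfgcccce$
  sorted[2] = cccce$acfg
  sorted[3] = ccce$acfgc
  sorted[4] = cce$acfgcc
  sorted[5] = ce$acfgccc
  sorted[6] = cfgcccce$a
  sorted[7] = e$acfgcccc
  sorted[8] = fgcccce$ac
  sorted[9] = gcccce$acf
sorted[2] = cccce$acfg

Answer: cccce$acfg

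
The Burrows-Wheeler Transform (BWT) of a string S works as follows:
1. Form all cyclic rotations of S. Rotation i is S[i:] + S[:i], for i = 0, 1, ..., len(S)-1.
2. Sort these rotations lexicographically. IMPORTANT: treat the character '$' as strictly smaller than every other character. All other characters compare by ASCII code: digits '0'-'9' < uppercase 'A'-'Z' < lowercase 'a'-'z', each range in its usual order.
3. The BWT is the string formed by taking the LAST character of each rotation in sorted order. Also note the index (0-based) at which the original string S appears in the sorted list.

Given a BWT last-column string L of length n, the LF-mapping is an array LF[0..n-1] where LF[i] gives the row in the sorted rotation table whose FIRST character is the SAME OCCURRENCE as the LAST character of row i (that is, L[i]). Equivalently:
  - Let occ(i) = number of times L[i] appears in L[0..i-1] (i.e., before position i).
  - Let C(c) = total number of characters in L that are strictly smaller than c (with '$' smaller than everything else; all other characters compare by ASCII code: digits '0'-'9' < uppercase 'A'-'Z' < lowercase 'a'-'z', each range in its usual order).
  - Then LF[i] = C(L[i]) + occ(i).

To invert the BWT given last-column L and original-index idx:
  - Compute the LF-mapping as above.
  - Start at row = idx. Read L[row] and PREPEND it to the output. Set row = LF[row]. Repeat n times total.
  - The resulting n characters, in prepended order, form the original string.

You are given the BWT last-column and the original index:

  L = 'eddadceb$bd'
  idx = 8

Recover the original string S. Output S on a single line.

LF mapping: 9 5 6 1 7 4 10 2 0 3 8
Walk LF starting at row 8, prepending L[row]:
  step 1: row=8, L[8]='$', prepend. Next row=LF[8]=0
  step 2: row=0, L[0]='e', prepend. Next row=LF[0]=9
  step 3: row=9, L[9]='b', prepend. Next row=LF[9]=3
  step 4: row=3, L[3]='a', prepend. Next row=LF[3]=1
  step 5: row=1, L[1]='d', prepend. Next row=LF[1]=5
  step 6: row=5, L[5]='c', prepend. Next row=LF[5]=4
  step 7: row=4, L[4]='d', prepend. Next row=LF[4]=7
  step 8: row=7, L[7]='b', prepend. Next row=LF[7]=2
  step 9: row=2, L[2]='d', prepend. Next row=LF[2]=6
  step 10: row=6, L[6]='e', prepend. Next row=LF[6]=10
  step 11: row=10, L[10]='d', prepend. Next row=LF[10]=8
Reversed output: dedbdcdabe$

Answer: dedbdcdabe$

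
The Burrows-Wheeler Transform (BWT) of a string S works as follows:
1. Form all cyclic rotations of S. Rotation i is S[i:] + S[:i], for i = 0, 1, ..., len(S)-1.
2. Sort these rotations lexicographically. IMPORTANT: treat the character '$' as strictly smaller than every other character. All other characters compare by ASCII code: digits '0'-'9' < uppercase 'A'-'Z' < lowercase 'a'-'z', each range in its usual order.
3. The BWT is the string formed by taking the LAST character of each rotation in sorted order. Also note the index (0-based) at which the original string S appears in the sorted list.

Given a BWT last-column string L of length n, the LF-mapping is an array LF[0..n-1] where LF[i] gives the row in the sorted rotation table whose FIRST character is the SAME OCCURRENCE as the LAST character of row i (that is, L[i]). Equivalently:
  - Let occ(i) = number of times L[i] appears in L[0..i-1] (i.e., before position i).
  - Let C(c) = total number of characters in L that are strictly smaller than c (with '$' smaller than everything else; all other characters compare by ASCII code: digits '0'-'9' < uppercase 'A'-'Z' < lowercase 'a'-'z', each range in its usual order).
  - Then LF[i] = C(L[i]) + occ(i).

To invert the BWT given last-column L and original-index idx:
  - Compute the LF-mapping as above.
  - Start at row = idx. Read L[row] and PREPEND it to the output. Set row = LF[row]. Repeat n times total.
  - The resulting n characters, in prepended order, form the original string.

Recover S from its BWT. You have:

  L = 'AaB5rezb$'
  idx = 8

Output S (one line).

Answer: zebra5BA$

Derivation:
LF mapping: 2 4 3 1 7 6 8 5 0
Walk LF starting at row 8, prepending L[row]:
  step 1: row=8, L[8]='$', prepend. Next row=LF[8]=0
  step 2: row=0, L[0]='A', prepend. Next row=LF[0]=2
  step 3: row=2, L[2]='B', prepend. Next row=LF[2]=3
  step 4: row=3, L[3]='5', prepend. Next row=LF[3]=1
  step 5: row=1, L[1]='a', prepend. Next row=LF[1]=4
  step 6: row=4, L[4]='r', prepend. Next row=LF[4]=7
  step 7: row=7, L[7]='b', prepend. Next row=LF[7]=5
  step 8: row=5, L[5]='e', prepend. Next row=LF[5]=6
  step 9: row=6, L[6]='z', prepend. Next row=LF[6]=8
Reversed output: zebra5BA$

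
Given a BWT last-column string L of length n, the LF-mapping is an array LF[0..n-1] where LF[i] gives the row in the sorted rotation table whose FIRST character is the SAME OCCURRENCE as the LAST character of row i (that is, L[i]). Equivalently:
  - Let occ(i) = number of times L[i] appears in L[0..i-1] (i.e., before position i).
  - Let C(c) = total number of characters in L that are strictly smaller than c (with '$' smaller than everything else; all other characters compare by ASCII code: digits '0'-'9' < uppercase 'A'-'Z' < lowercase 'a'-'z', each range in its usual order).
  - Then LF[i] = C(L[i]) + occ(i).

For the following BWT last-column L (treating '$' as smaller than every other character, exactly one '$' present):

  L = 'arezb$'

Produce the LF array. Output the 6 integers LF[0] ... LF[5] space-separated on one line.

Answer: 1 4 3 5 2 0

Derivation:
Char counts: '$':1, 'a':1, 'b':1, 'e':1, 'r':1, 'z':1
C (first-col start): C('$')=0, C('a')=1, C('b')=2, C('e')=3, C('r')=4, C('z')=5
L[0]='a': occ=0, LF[0]=C('a')+0=1+0=1
L[1]='r': occ=0, LF[1]=C('r')+0=4+0=4
L[2]='e': occ=0, LF[2]=C('e')+0=3+0=3
L[3]='z': occ=0, LF[3]=C('z')+0=5+0=5
L[4]='b': occ=0, LF[4]=C('b')+0=2+0=2
L[5]='$': occ=0, LF[5]=C('$')+0=0+0=0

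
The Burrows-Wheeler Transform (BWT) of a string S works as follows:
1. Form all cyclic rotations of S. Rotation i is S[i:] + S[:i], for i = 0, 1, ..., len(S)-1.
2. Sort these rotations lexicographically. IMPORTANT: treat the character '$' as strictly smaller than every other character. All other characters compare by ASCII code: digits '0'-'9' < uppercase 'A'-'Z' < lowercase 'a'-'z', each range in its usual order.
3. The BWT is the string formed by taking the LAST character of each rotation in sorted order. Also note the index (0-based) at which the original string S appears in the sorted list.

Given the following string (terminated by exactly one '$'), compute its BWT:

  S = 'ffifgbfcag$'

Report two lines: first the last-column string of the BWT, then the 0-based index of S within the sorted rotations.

Answer: gcgfb$ifaff
5

Derivation:
All 11 rotations (rotation i = S[i:]+S[:i]):
  rot[0] = ffifgbfcag$
  rot[1] = fifgbfcag$f
  rot[2] = ifgbfcag$ff
  rot[3] = fgbfcag$ffi
  rot[4] = gbfcag$ffif
  rot[5] = bfcag$ffifg
  rot[6] = fcag$ffifgb
  rot[7] = cag$ffifgbf
  rot[8] = ag$ffifgbfc
  rot[9] = g$ffifgbfca
  rot[10] = $ffifgbfcag
Sorted (with $ < everything):
  sorted[0] = $ffifgbfcag  (last char: 'g')
  sorted[1] = ag$ffifgbfc  (last char: 'c')
  sorted[2] = bfcag$ffifg  (last char: 'g')
  sorted[3] = cag$ffifgbf  (last char: 'f')
  sorted[4] = fcag$ffifgb  (last char: 'b')
  sorted[5] = ffifgbfcag$  (last char: '$')
  sorted[6] = fgbfcag$ffi  (last char: 'i')
  sorted[7] = fifgbfcag$f  (last char: 'f')
  sorted[8] = g$ffifgbfca  (last char: 'a')
  sorted[9] = gbfcag$ffif  (last char: 'f')
  sorted[10] = ifgbfcag$ff  (last char: 'f')
Last column: gcgfb$ifaff
Original string S is at sorted index 5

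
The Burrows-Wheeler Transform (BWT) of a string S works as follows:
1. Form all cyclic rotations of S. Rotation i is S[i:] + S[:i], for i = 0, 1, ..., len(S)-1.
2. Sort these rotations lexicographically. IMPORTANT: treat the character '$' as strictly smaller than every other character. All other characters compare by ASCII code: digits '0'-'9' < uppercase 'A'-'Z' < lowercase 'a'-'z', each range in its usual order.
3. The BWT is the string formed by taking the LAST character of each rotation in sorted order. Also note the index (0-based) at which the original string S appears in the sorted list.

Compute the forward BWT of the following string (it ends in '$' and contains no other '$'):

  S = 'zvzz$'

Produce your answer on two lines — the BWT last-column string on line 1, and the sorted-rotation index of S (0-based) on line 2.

Answer: zzz$v
3

Derivation:
All 5 rotations (rotation i = S[i:]+S[:i]):
  rot[0] = zvzz$
  rot[1] = vzz$z
  rot[2] = zz$zv
  rot[3] = z$zvz
  rot[4] = $zvzz
Sorted (with $ < everything):
  sorted[0] = $zvzz  (last char: 'z')
  sorted[1] = vzz$z  (last char: 'z')
  sorted[2] = z$zvz  (last char: 'z')
  sorted[3] = zvzz$  (last char: '$')
  sorted[4] = zz$zv  (last char: 'v')
Last column: zzz$v
Original string S is at sorted index 3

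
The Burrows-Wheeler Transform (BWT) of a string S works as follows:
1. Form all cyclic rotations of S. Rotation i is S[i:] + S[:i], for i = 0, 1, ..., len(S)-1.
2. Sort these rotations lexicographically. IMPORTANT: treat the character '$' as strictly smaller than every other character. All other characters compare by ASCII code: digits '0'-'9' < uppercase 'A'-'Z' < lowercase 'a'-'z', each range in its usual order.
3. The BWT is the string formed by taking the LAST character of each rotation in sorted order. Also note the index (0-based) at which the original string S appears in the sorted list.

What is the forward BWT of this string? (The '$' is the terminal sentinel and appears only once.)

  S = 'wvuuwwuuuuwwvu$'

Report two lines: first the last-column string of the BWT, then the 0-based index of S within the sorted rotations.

Answer: uvwuvuuuwwww$uu
12

Derivation:
All 15 rotations (rotation i = S[i:]+S[:i]):
  rot[0] = wvuuwwuuuuwwvu$
  rot[1] = vuuwwuuuuwwvu$w
  rot[2] = uuwwuuuuwwvu$wv
  rot[3] = uwwuuuuwwvu$wvu
  rot[4] = wwuuuuwwvu$wvuu
  rot[5] = wuuuuwwvu$wvuuw
  rot[6] = uuuuwwvu$wvuuww
  rot[7] = uuuwwvu$wvuuwwu
  rot[8] = uuwwvu$wvuuwwuu
  rot[9] = uwwvu$wvuuwwuuu
  rot[10] = wwvu$wvuuwwuuuu
  rot[11] = wvu$wvuuwwuuuuw
  rot[12] = vu$wvuuwwuuuuww
  rot[13] = u$wvuuwwuuuuwwv
  rot[14] = $wvuuwwuuuuwwvu
Sorted (with $ < everything):
  sorted[0] = $wvuuwwuuuuwwvu  (last char: 'u')
  sorted[1] = u$wvuuwwuuuuwwv  (last char: 'v')
  sorted[2] = uuuuwwvu$wvuuww  (last char: 'w')
  sorted[3] = uuuwwvu$wvuuwwu  (last char: 'u')
  sorted[4] = uuwwuuuuwwvu$wv  (last char: 'v')
  sorted[5] = uuwwvu$wvuuwwuu  (last char: 'u')
  sorted[6] = uwwuuuuwwvu$wvu  (last char: 'u')
  sorted[7] = uwwvu$wvuuwwuuu  (last char: 'u')
  sorted[8] = vu$wvuuwwuuuuww  (last char: 'w')
  sorted[9] = vuuwwuuuuwwvu$w  (last char: 'w')
  sorted[10] = wuuuuwwvu$wvuuw  (last char: 'w')
  sorted[11] = wvu$wvuuwwuuuuw  (last char: 'w')
  sorted[12] = wvuuwwuuuuwwvu$  (last char: '$')
  sorted[13] = wwuuuuwwvu$wvuu  (last char: 'u')
  sorted[14] = wwvu$wvuuwwuuuu  (last char: 'u')
Last column: uvwuvuuuwwww$uu
Original string S is at sorted index 12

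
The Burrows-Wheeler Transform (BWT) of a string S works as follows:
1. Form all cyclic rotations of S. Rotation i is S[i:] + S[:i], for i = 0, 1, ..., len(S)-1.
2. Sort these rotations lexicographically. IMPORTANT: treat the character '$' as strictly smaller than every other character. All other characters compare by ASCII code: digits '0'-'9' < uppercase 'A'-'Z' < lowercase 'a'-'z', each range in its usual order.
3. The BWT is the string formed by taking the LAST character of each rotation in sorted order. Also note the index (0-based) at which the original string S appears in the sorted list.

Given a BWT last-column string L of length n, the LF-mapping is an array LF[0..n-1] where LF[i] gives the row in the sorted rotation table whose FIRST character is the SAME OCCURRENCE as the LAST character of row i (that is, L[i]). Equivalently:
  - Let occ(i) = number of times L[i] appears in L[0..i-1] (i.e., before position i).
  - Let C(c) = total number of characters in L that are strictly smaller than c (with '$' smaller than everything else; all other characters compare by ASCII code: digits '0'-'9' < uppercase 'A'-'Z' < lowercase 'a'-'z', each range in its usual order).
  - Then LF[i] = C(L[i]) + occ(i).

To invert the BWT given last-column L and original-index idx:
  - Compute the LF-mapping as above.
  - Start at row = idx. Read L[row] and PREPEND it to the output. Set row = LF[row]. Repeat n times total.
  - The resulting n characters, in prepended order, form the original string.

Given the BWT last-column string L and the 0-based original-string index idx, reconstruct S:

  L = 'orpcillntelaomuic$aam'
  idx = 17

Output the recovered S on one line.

Answer: parallelcommunicatio$

Derivation:
LF mapping: 15 18 17 4 7 9 10 14 19 6 11 1 16 12 20 8 5 0 2 3 13
Walk LF starting at row 17, prepending L[row]:
  step 1: row=17, L[17]='$', prepend. Next row=LF[17]=0
  step 2: row=0, L[0]='o', prepend. Next row=LF[0]=15
  step 3: row=15, L[15]='i', prepend. Next row=LF[15]=8
  step 4: row=8, L[8]='t', prepend. Next row=LF[8]=19
  step 5: row=19, L[19]='a', prepend. Next row=LF[19]=3
  step 6: row=3, L[3]='c', prepend. Next row=LF[3]=4
  step 7: row=4, L[4]='i', prepend. Next row=LF[4]=7
  step 8: row=7, L[7]='n', prepend. Next row=LF[7]=14
  step 9: row=14, L[14]='u', prepend. Next row=LF[14]=20
  step 10: row=20, L[20]='m', prepend. Next row=LF[20]=13
  step 11: row=13, L[13]='m', prepend. Next row=LF[13]=12
  step 12: row=12, L[12]='o', prepend. Next row=LF[12]=16
  step 13: row=16, L[16]='c', prepend. Next row=LF[16]=5
  step 14: row=5, L[5]='l', prepend. Next row=LF[5]=9
  step 15: row=9, L[9]='e', prepend. Next row=LF[9]=6
  step 16: row=6, L[6]='l', prepend. Next row=LF[6]=10
  step 17: row=10, L[10]='l', prepend. Next row=LF[10]=11
  step 18: row=11, L[11]='a', prepend. Next row=LF[11]=1
  step 19: row=1, L[1]='r', prepend. Next row=LF[1]=18
  step 20: row=18, L[18]='a', prepend. Next row=LF[18]=2
  step 21: row=2, L[2]='p', prepend. Next row=LF[2]=17
Reversed output: parallelcommunicatio$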